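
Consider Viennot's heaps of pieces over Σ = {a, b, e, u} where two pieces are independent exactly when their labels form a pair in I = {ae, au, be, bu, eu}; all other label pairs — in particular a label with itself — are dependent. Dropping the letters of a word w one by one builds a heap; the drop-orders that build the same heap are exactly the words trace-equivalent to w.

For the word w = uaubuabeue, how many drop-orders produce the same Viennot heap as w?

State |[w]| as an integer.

3150

#0=u has no predecessor
#1=a has no predecessor
#2=u depends on [0:u]
#3=b depends on [1:a]
#4=u depends on [2:u]
#5=a depends on [3:b]
#6=b depends on [5:a]
#7=e has no predecessor
#8=u depends on [4:u]
#9=e depends on [7:e]
sources: [0:u, 1:a, 7:e]
N(rest) = Σ N(rest − s) over sources s of rest; N(one piece) = 1:
  size 1 → [6]=1  [8]=1  [9]=1
  size 2 → [4,8]=1  [5,6]=1  [6,8]=2  [6,9]=2  [7,9]=1  [8,9]=2
  size 3 → [2,4,8]=1  [3,5,6]=1  [4,6,8]=3  [4,8,9]=3  [5,6,8]=3  [5,6,9]=3  [6,7,9]=3  [6,8,9]=6  [7,8,9]=3
  size 4 → [0,2,4,8]=1  [1,3,5,6]=1  [2,4,6,8]=4  [2,4,8,9]=4  [3,5,6,8]=4  [3,5,6,9]=4  [4,5,6,8]=6  [4,6,8,9]=12  [4,7,8,9]=6  [5,6,7,9]=6  [5,6,8,9]=12  [6,7,8,9]=12
  size 5 → [0,2,4,6,8]=5  [0,2,4,8,9]=5  [1,3,5,6,8]=5  [1,3,5,6,9]=5  [2,4,5,6,8]=10  [2,4,6,8,9]=20  [2,4,7,8,9]=10  [3,4,5,6,8]=10  [3,5,6,7,9]=10  [3,5,6,8,9]=20  [4,5,6,8,9]=30  [4,6,7,8,9]=30  [5,6,7,8,9]=30
  size 6 → [0,2,4,5,6,8]=15  [0,2,4,6,8,9]=30  [0,2,4,7,8,9]=15  [1,3,4,5,6,8]=15  [1,3,5,6,7,9]=15  [1,3,5,6,8,9]=30  [2,3,4,5,6,8]=20  [2,4,5,6,8,9]=60  [2,4,6,7,8,9]=60  [3,4,5,6,8,9]=60  [3,5,6,7,8,9]=60  [4,5,6,7,8,9]=90
  size 7 → [0,2,3,4,5,6,8]=35  [0,2,4,5,6,8,9]=105  [0,2,4,6,7,8,9]=105  [1,2,3,4,5,6,8]=35  [1,3,4,5,6,8,9]=105  [1,3,5,6,7,8,9]=105  [2,3,4,5,6,8,9]=140  [2,4,5,6,7,8,9]=210  [3,4,5,6,7,8,9]=210
  size 8 → [0,1,2,3,4,5,6,8]=70  [0,2,3,4,5,6,8,9]=280  [0,2,4,5,6,7,8,9]=420  [1,2,3,4,5,6,8,9]=280  [1,3,4,5,6,7,8,9]=420  [2,3,4,5,6,7,8,9]=560
  first=0(u) contributes 1260
  first=1(a) contributes 1260
  first=7(e) contributes 630
|[w]| = 3150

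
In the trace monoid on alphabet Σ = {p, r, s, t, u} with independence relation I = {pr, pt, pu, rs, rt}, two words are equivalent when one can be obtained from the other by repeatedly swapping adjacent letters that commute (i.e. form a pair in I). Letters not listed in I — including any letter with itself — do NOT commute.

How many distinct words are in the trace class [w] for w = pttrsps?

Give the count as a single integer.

#0=p has no predecessor
#1=t has no predecessor
#2=t depends on [1:t]
#3=r has no predecessor
#4=s depends on [0:p, 2:t]
#5=p depends on [4:s]
#6=s depends on [5:p]
sources: [0:p, 1:t, 3:r]
N(rest) = Σ N(rest − s) over sources s of rest; N(one piece) = 1:
  size 1 → [3]=1  [6]=1
  size 2 → [3,6]=2  [5,6]=1
  size 3 → [3,5,6]=3  [4,5,6]=1
  size 4 → [0,4,5,6]=1  [2,4,5,6]=1  [3,4,5,6]=4
  size 5 → [0,2,4,5,6]=2  [0,3,4,5,6]=5  [1,2,4,5,6]=1  [2,3,4,5,6]=5
  first=0(p) contributes 6
  first=1(t) contributes 12
  first=3(r) contributes 3
|[w]| = 21

21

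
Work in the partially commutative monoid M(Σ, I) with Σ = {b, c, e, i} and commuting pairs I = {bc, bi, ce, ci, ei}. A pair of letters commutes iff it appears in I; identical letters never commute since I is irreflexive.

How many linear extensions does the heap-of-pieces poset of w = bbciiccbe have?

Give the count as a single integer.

piece 0:b — minimal
piece 1:b rests on {0:b}
piece 2:c — minimal
piece 3:i — minimal
piece 4:i rests on {3:i}
piece 5:c rests on {2:c}
piece 6:c rests on {5:c}
piece 7:b rests on {1:b}
piece 8:e rests on {7:b}
minimal pieces: {0:b, 2:c, 3:i}
ways to finish when only these pieces remain (= sum over removing one remaining piece with nothing left below it):
  1 left: {4}→1  {6}→1  {8}→1
  2 left: {3,4}→1  {4,6}→2  {4,8}→2  {5,6}→1  {6,8}→2  {7,8}→1
  3 left: {1,7,8}→1  {2,5,6}→1  {3,4,6}→3  {3,4,8}→3  {4,5,6}→3  {4,6,8}→6  {4,7,8}→3  {5,6,8}→3  {6,7,8}→3
  4 left: {0,1,7,8}→1  {1,4,7,8}→4  {1,6,7,8}→4  {2,4,5,6}→4  {2,5,6,8}→4  {3,4,5,6}→6  {3,4,6,8}→12  {3,4,7,8}→6  {4,5,6,8}→12  {4,6,7,8}→12  {5,6,7,8}→6
  5 left: {0,1,4,7,8}→5  {0,1,6,7,8}→5  {1,3,4,7,8}→10  {1,4,6,7,8}→20  {1,5,6,7,8}→10  {2,3,4,5,6}→10  {2,4,5,6,8}→20  {2,5,6,7,8}→10  {3,4,5,6,8}→30  {3,4,6,7,8}→30  {4,5,6,7,8}→30
  6 left: {0,1,3,4,7,8}→15  {0,1,4,6,7,8}→30  {0,1,5,6,7,8}→15  {1,2,5,6,7,8}→20  {1,3,4,6,7,8}→60  {1,4,5,6,7,8}→60  {2,3,4,5,6,8}→60  {2,4,5,6,7,8}→60  {3,4,5,6,7,8}→90
  7 left: {0,1,2,5,6,7,8}→35  {0,1,3,4,6,7,8}→105  {0,1,4,5,6,7,8}→105  {1,2,4,5,6,7,8}→140  {1,3,4,5,6,7,8}→210  {2,3,4,5,6,7,8}→210
  placing 0:b first → 560 extensions
  placing 2:c first → 420 extensions
  placing 3:i first → 280 extensions
total linear extensions = 1260

1260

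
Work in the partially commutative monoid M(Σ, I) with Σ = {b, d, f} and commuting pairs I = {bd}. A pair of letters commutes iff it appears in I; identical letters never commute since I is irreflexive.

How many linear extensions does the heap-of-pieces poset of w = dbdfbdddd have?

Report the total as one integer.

piece 0:d — minimal
piece 1:b — minimal
piece 2:d rests on {0:d}
piece 3:f rests on {1:b, 2:d}
piece 4:b rests on {3:f}
piece 5:d rests on {3:f}
piece 6:d rests on {5:d}
piece 7:d rests on {6:d}
piece 8:d rests on {7:d}
minimal pieces: {0:d, 1:b}
ways to finish when only these pieces remain (= sum over removing one remaining piece with nothing left below it):
  1 left: {4}→1  {8}→1
  2 left: {4,8}→2  {7,8}→1
  3 left: {4,7,8}→3  {6,7,8}→1
  4 left: {4,6,7,8}→4  {5,6,7,8}→1
  5 left: {4,5,6,7,8}→5
  6 left: {3,4,5,6,7,8}→5
  7 left: {1,3,4,5,6,7,8}→5  {2,3,4,5,6,7,8}→5
  placing 0:d first → 10 extensions
  placing 1:b first → 5 extensions
total linear extensions = 15

15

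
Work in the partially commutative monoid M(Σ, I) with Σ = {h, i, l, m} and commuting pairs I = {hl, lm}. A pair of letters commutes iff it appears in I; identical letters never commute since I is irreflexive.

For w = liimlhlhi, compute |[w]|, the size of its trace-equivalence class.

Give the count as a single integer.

piece 0:l — minimal
piece 1:i rests on {0:l}
piece 2:i rests on {1:i}
piece 3:m rests on {2:i}
piece 4:l rests on {2:i}
piece 5:h rests on {3:m}
piece 6:l rests on {4:l}
piece 7:h rests on {5:h}
piece 8:i rests on {6:l, 7:h}
minimal pieces: {0:l}
ways to finish when only these pieces remain (= sum over removing one remaining piece with nothing left below it):
  1 left: {8}→1
  2 left: {6,8}→1  {7,8}→1
  3 left: {4,6,8}→1  {5,7,8}→1  {6,7,8}→2
  4 left: {3,5,7,8}→1  {4,6,7,8}→3  {5,6,7,8}→3
  5 left: {3,5,6,7,8}→4  {4,5,6,7,8}→6
  6 left: {3,4,5,6,7,8}→10
  7 left: {2,3,4,5,6,7,8}→10
  placing 0:l first → 10 extensions

10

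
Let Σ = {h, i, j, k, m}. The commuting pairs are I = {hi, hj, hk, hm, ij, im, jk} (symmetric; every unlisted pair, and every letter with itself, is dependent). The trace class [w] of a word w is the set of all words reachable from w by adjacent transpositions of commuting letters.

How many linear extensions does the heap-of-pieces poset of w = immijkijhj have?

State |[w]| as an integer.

1050

#0=i has no predecessor
#1=m has no predecessor
#2=m depends on [1:m]
#3=i depends on [0:i]
#4=j depends on [2:m]
#5=k depends on [2:m, 3:i]
#6=i depends on [5:k]
#7=j depends on [4:j]
#8=h has no predecessor
#9=j depends on [7:j]
sources: [0:i, 1:m, 8:h]
N(rest) = Σ N(rest − s) over sources s of rest; N(one piece) = 1:
  size 1 → [6]=1  [8]=1  [9]=1
  size 2 → [5,6]=1  [6,8]=2  [6,9]=2  [7,9]=1  [8,9]=2
  size 3 → [3,5,6]=1  [4,7,9]=1  [5,6,8]=3  [5,6,9]=3  [6,7,9]=3  [6,8,9]=6  [7,8,9]=3
  size 4 → [0,3,5,6]=1  [3,5,6,8]=4  [3,5,6,9]=4  [4,6,7,9]=4  [4,7,8,9]=4  [5,6,7,9]=6  [5,6,8,9]=12  [6,7,8,9]=12
  size 5 → [0,3,5,6,8]=5  [0,3,5,6,9]=5  [3,5,6,7,9]=10  [3,5,6,8,9]=20  [4,5,6,7,9]=10  [4,6,7,8,9]=20  [5,6,7,8,9]=30
  size 6 → [0,3,5,6,7,9]=15  [0,3,5,6,8,9]=30  [2,4,5,6,7,9]=10  [3,4,5,6,7,9]=20  [3,5,6,7,8,9]=60  [4,5,6,7,8,9]=60
  size 7 → [0,3,4,5,6,7,9]=35  [0,3,5,6,7,8,9]=105  [1,2,4,5,6,7,9]=10  [2,3,4,5,6,7,9]=30  [2,4,5,6,7,8,9]=70  [3,4,5,6,7,8,9]=140
  size 8 → [0,2,3,4,5,6,7,9]=65  [0,3,4,5,6,7,8,9]=280  [1,2,3,4,5,6,7,9]=40  [1,2,4,5,6,7,8,9]=80  [2,3,4,5,6,7,8,9]=240
  first=0(i) contributes 360
  first=1(m) contributes 585
  first=8(h) contributes 105
|[w]| = 1050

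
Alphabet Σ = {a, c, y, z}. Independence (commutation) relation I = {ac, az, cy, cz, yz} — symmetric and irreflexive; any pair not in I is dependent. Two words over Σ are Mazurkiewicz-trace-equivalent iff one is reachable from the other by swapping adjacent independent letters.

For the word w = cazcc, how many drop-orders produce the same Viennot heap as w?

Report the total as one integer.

#0=c has no predecessor
#1=a has no predecessor
#2=z has no predecessor
#3=c depends on [0:c]
#4=c depends on [3:c]
sources: [0:c, 1:a, 2:z]
N(rest) = Σ N(rest − s) over sources s of rest; N(one piece) = 1:
  size 1 → [1]=1  [2]=1  [4]=1
  size 2 → [1,2]=2  [1,4]=2  [2,4]=2  [3,4]=1
  size 3 → [0,3,4]=1  [1,2,4]=6  [1,3,4]=3  [2,3,4]=3
  first=0(c) contributes 12
  first=1(a) contributes 4
  first=2(z) contributes 4
|[w]| = 20

20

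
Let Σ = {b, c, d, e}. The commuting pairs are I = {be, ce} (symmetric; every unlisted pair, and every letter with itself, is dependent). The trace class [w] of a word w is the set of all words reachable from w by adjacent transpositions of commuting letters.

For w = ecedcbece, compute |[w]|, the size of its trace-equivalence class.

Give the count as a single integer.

30

drop 0:e onto floor
drop 1:c onto floor
drop 2:e onto {0:e}
drop 3:d onto {1:c, 2:e}
drop 4:c onto {3:d}
drop 5:b onto {4:c}
drop 6:e onto {3:d}
drop 7:c onto {5:b}
drop 8:e onto {6:e}
ground layer = {0:e, 1:c}
drop-orders for the pieces not yet dropped (sum over which currently-grounded one goes next):
  1 to go: {7} 1  {8} 1
  2 to go: {5,7} 1  {6,8} 1  {7,8} 2
  3 to go: {4,5,7} 1  {5,7,8} 3  {6,7,8} 3
  4 to go: {4,5,7,8} 4  {5,6,7,8} 6
  5 to go: {4,5,6,7,8} 10
  6 to go: {3,4,5,6,7,8} 10
  7 to go: {1,3,4,5,6,7,8} 10  {2,3,4,5,6,7,8} 10
  if 0:e drops first: 20 orders
  if 1:c drops first: 10 orders
heap linearizations: 30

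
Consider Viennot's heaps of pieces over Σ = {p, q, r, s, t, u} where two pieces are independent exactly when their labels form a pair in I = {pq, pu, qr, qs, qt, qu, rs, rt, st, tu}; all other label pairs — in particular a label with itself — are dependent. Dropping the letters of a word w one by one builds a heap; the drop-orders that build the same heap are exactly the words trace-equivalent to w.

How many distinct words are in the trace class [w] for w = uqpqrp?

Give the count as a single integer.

drop 0:u onto floor
drop 1:q onto floor
drop 2:p onto floor
drop 3:q onto {1:q}
drop 4:r onto {0:u, 2:p}
drop 5:p onto {4:r}
ground layer = {0:u, 1:q, 2:p}
drop-orders for the pieces not yet dropped (sum over which currently-grounded one goes next):
  1 to go: {3} 1  {5} 1
  2 to go: {1,3} 1  {3,5} 2  {4,5} 1
  3 to go: {0,4,5} 1  {1,3,5} 3  {2,4,5} 1  {3,4,5} 3
  4 to go: {0,2,4,5} 2  {0,3,4,5} 4  {1,3,4,5} 6  {2,3,4,5} 4
  if 0:u drops first: 10 orders
  if 1:q drops first: 10 orders
  if 2:p drops first: 10 orders
heap linearizations: 30

30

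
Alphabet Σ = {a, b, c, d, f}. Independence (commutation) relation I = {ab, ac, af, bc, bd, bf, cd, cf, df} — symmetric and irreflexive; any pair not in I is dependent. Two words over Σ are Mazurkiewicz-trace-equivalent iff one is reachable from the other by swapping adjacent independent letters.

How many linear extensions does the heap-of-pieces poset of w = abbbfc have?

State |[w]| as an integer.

0(a) covers ∅
1(b) covers ∅
2(b) covers 1:b
3(b) covers 2:b
4(f) covers ∅
5(c) covers ∅
floor of heap: 0:a, 1:b, 4:f, 5:c
completions by unplaced set U, small U first (add the entries for U minus each lowest piece of U):
  |U|=1: {0}:1  {3}:1  {4}:1  {5}:1
  |U|=2: {0,3}:2  {0,4}:2  {0,5}:2  {2,3}:1  {3,4}:2  {3,5}:2  {4,5}:2
  |U|=3: {0,2,3}:3  {0,3,4}:6  {0,3,5}:6  {0,4,5}:6  {1,2,3}:1  {2,3,4}:3  {2,3,5}:3  {3,4,5}:6
  |U|=4: {0,1,2,3}:4  {0,2,3,4}:12  {0,2,3,5}:12  {0,3,4,5}:24  {1,2,3,4}:4  {1,2,3,5}:4  {2,3,4,5}:12
  start at 0(a): 20
  start at 1(b): 60
  start at 4(f): 20
  start at 5(c): 20
sum over floor = 120

120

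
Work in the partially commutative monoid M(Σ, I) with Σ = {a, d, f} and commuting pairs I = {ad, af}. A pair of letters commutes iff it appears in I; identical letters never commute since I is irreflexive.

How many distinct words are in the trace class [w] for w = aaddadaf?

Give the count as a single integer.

#0=a has no predecessor
#1=a depends on [0:a]
#2=d has no predecessor
#3=d depends on [2:d]
#4=a depends on [1:a]
#5=d depends on [3:d]
#6=a depends on [4:a]
#7=f depends on [5:d]
sources: [0:a, 2:d]
N(rest) = Σ N(rest − s) over sources s of rest; N(one piece) = 1:
  size 1 → [6]=1  [7]=1
  size 2 → [4,6]=1  [5,7]=1  [6,7]=2
  size 3 → [1,4,6]=1  [3,5,7]=1  [4,6,7]=3  [5,6,7]=3
  size 4 → [0,1,4,6]=1  [1,4,6,7]=4  [2,3,5,7]=1  [3,5,6,7]=4  [4,5,6,7]=6
  size 5 → [0,1,4,6,7]=5  [1,4,5,6,7]=10  [2,3,5,6,7]=5  [3,4,5,6,7]=10
  size 6 → [0,1,4,5,6,7]=15  [1,3,4,5,6,7]=20  [2,3,4,5,6,7]=15
  first=0(a) contributes 35
  first=2(d) contributes 35
|[w]| = 70

70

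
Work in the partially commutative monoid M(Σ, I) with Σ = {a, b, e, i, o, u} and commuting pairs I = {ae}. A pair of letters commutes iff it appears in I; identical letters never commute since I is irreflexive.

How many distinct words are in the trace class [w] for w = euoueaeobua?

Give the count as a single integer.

drop 0:e onto floor
drop 1:u onto {0:e}
drop 2:o onto {1:u}
drop 3:u onto {2:o}
drop 4:e onto {3:u}
drop 5:a onto {3:u}
drop 6:e onto {4:e}
drop 7:o onto {5:a, 6:e}
drop 8:b onto {7:o}
drop 9:u onto {8:b}
drop 10:a onto {9:u}
ground layer = {0:e}
drop-orders for the pieces not yet dropped (sum over which currently-grounded one goes next):
  1 to go: {10} 1
  2 to go: {9,10} 1
  3 to go: {8,9,10} 1
  4 to go: {7,8,9,10} 1
  5 to go: {5,7,8,9,10} 1  {6,7,8,9,10} 1
  6 to go: {4,6,7,8,9,10} 1  {5,6,7,8,9,10} 2
  7 to go: {4,5,6,7,8,9,10} 3
  8 to go: {3,4,5,6,7,8,9,10} 3
  9 to go: {2,3,4,5,6,7,8,9,10} 3
  if 0:e drops first: 3 orders

3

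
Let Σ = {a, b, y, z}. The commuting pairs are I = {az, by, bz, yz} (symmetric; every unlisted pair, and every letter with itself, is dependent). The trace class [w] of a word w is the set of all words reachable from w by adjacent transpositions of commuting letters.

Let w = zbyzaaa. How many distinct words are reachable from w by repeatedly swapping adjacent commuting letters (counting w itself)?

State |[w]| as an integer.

#0=z has no predecessor
#1=b has no predecessor
#2=y has no predecessor
#3=z depends on [0:z]
#4=a depends on [1:b, 2:y]
#5=a depends on [4:a]
#6=a depends on [5:a]
sources: [0:z, 1:b, 2:y]
N(rest) = Σ N(rest − s) over sources s of rest; N(one piece) = 1:
  size 1 → [3]=1  [6]=1
  size 2 → [0,3]=1  [3,6]=2  [5,6]=1
  size 3 → [0,3,6]=3  [3,5,6]=3  [4,5,6]=1
  size 4 → [0,3,5,6]=6  [1,4,5,6]=1  [2,4,5,6]=1  [3,4,5,6]=4
  size 5 → [0,3,4,5,6]=10  [1,2,4,5,6]=2  [1,3,4,5,6]=5  [2,3,4,5,6]=5
  first=0(z) contributes 12
  first=1(b) contributes 15
  first=2(y) contributes 15
|[w]| = 42

42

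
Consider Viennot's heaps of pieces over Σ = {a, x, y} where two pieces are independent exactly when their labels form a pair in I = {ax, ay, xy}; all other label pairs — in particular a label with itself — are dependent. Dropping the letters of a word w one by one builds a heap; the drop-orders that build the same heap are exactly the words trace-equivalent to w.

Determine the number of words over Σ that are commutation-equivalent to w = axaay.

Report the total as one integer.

drop 0:a onto floor
drop 1:x onto floor
drop 2:a onto {0:a}
drop 3:a onto {2:a}
drop 4:y onto floor
ground layer = {0:a, 1:x, 4:y}
drop-orders for the pieces not yet dropped (sum over which currently-grounded one goes next):
  1 to go: {1} 1  {3} 1  {4} 1
  2 to go: {1,3} 2  {1,4} 2  {2,3} 1  {3,4} 2
  3 to go: {0,2,3} 1  {1,2,3} 3  {1,3,4} 6  {2,3,4} 3
  if 0:a drops first: 12 orders
  if 1:x drops first: 4 orders
  if 4:y drops first: 4 orders
heap linearizations: 20

20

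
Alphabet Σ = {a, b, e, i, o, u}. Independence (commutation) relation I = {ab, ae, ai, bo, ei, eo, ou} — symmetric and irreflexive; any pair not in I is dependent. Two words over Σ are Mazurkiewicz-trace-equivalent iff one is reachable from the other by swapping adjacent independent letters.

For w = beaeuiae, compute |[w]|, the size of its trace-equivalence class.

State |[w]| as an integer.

#0=b has no predecessor
#1=e depends on [0:b]
#2=a has no predecessor
#3=e depends on [1:e]
#4=u depends on [2:a, 3:e]
#5=i depends on [4:u]
#6=a depends on [4:u]
#7=e depends on [4:u]
sources: [0:b, 2:a]
N(rest) = Σ N(rest − s) over sources s of rest; N(one piece) = 1:
  size 1 → [5]=1  [6]=1  [7]=1
  size 2 → [5,6]=2  [5,7]=2  [6,7]=2
  size 3 → [5,6,7]=6
  size 4 → [4,5,6,7]=6
  size 5 → [2,4,5,6,7]=6  [3,4,5,6,7]=6
  size 6 → [1,3,4,5,6,7]=6  [2,3,4,5,6,7]=12
  first=0(b) contributes 18
  first=2(a) contributes 6
|[w]| = 24

24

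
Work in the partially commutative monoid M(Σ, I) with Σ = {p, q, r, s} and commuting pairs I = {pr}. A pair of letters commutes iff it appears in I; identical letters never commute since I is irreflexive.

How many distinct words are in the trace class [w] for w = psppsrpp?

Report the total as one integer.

#0=p has no predecessor
#1=s depends on [0:p]
#2=p depends on [1:s]
#3=p depends on [2:p]
#4=s depends on [3:p]
#5=r depends on [4:s]
#6=p depends on [4:s]
#7=p depends on [6:p]
sources: [0:p]
N(rest) = Σ N(rest − s) over sources s of rest; N(one piece) = 1:
  size 1 → [5]=1  [7]=1
  size 2 → [5,7]=2  [6,7]=1
  size 3 → [5,6,7]=3
  size 4 → [4,5,6,7]=3
  size 5 → [3,4,5,6,7]=3
  size 6 → [2,3,4,5,6,7]=3
  first=0(p) contributes 3

3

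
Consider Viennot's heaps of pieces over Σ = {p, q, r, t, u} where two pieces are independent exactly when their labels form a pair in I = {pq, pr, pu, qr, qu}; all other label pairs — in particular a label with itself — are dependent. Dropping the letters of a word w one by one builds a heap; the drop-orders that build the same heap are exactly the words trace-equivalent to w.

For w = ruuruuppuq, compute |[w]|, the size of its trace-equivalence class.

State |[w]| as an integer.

360

#0=r has no predecessor
#1=u depends on [0:r]
#2=u depends on [1:u]
#3=r depends on [2:u]
#4=u depends on [3:r]
#5=u depends on [4:u]
#6=p has no predecessor
#7=p depends on [6:p]
#8=u depends on [5:u]
#9=q has no predecessor
sources: [0:r, 6:p, 9:q]
N(rest) = Σ N(rest − s) over sources s of rest; N(one piece) = 1:
  size 1 → [7]=1  [8]=1  [9]=1
  size 2 → [5,8]=1  [6,7]=1  [7,8]=2  [7,9]=2  [8,9]=2
  size 3 → [4,5,8]=1  [5,7,8]=3  [5,8,9]=3  [6,7,8]=3  [6,7,9]=3  [7,8,9]=6
  size 4 → [3,4,5,8]=1  [4,5,7,8]=4  [4,5,8,9]=4  [5,6,7,8]=6  [5,7,8,9]=12  [6,7,8,9]=12
  size 5 → [2,3,4,5,8]=1  [3,4,5,7,8]=5  [3,4,5,8,9]=5  [4,5,6,7,8]=10  [4,5,7,8,9]=20  [5,6,7,8,9]=30
  size 6 → [1,2,3,4,5,8]=1  [2,3,4,5,7,8]=6  [2,3,4,5,8,9]=6  [3,4,5,6,7,8]=15  [3,4,5,7,8,9]=30  [4,5,6,7,8,9]=60
  size 7 → [0,1,2,3,4,5,8]=1  [1,2,3,4,5,7,8]=7  [1,2,3,4,5,8,9]=7  [2,3,4,5,6,7,8]=21  [2,3,4,5,7,8,9]=42  [3,4,5,6,7,8,9]=105
  size 8 → [0,1,2,3,4,5,7,8]=8  [0,1,2,3,4,5,8,9]=8  [1,2,3,4,5,6,7,8]=28  [1,2,3,4,5,7,8,9]=56  [2,3,4,5,6,7,8,9]=168
  first=0(r) contributes 252
  first=6(p) contributes 72
  first=9(q) contributes 36
|[w]| = 360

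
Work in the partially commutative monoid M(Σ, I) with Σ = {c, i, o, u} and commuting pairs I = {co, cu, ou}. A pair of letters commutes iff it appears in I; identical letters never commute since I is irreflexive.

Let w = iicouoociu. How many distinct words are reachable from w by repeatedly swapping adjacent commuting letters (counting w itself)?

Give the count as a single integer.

#0=i has no predecessor
#1=i depends on [0:i]
#2=c depends on [1:i]
#3=o depends on [1:i]
#4=u depends on [1:i]
#5=o depends on [3:o]
#6=o depends on [5:o]
#7=c depends on [2:c]
#8=i depends on [4:u, 6:o, 7:c]
#9=u depends on [8:i]
sources: [0:i]
N(rest) = Σ N(rest − s) over sources s of rest; N(one piece) = 1:
  size 1 → [9]=1
  size 2 → [8,9]=1
  size 3 → [4,8,9]=1  [6,8,9]=1  [7,8,9]=1
  size 4 → [2,7,8,9]=1  [4,6,8,9]=2  [4,7,8,9]=2  [5,6,8,9]=1  [6,7,8,9]=2
  size 5 → [2,4,7,8,9]=3  [2,6,7,8,9]=3  [3,5,6,8,9]=1  [4,5,6,8,9]=3  [4,6,7,8,9]=6  [5,6,7,8,9]=3
  size 6 → [2,4,6,7,8,9]=12  [2,5,6,7,8,9]=6  [3,4,5,6,8,9]=4  [3,5,6,7,8,9]=4  [4,5,6,7,8,9]=12
  size 7 → [2,3,5,6,7,8,9]=10  [2,4,5,6,7,8,9]=30  [3,4,5,6,7,8,9]=20
  size 8 → [2,3,4,5,6,7,8,9]=60
  first=0(i) contributes 60

60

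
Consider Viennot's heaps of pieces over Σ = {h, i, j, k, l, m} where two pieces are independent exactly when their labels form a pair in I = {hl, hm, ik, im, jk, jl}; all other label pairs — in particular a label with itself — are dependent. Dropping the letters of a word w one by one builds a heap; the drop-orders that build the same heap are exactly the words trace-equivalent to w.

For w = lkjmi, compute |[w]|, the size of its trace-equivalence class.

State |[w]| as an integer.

8

piece 0:l — minimal
piece 1:k rests on {0:l}
piece 2:j — minimal
piece 3:m rests on {1:k, 2:j}
piece 4:i rests on {0:l, 2:j}
minimal pieces: {0:l, 2:j}
ways to finish when only these pieces remain (= sum over removing one remaining piece with nothing left below it):
  1 left: {3}→1  {4}→1
  2 left: {1,3}→1  {3,4}→2
  3 left: {1,3,4}→3  {2,3,4}→2
  placing 0:l first → 5 extensions
  placing 2:j first → 3 extensions
total linear extensions = 8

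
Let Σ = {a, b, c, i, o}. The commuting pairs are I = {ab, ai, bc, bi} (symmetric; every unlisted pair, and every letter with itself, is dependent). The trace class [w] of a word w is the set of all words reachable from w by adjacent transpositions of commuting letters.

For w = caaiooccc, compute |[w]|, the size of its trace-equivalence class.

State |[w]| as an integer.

drop 0:c onto floor
drop 1:a onto {0:c}
drop 2:a onto {1:a}
drop 3:i onto {0:c}
drop 4:o onto {2:a, 3:i}
drop 5:o onto {4:o}
drop 6:c onto {5:o}
drop 7:c onto {6:c}
drop 8:c onto {7:c}
ground layer = {0:c}
drop-orders for the pieces not yet dropped (sum over which currently-grounded one goes next):
  1 to go: {8} 1
  2 to go: {7,8} 1
  3 to go: {6,7,8} 1
  4 to go: {5,6,7,8} 1
  5 to go: {4,5,6,7,8} 1
  6 to go: {2,4,5,6,7,8} 1  {3,4,5,6,7,8} 1
  7 to go: {1,2,4,5,6,7,8} 1  {2,3,4,5,6,7,8} 2
  if 0:c drops first: 3 orders

3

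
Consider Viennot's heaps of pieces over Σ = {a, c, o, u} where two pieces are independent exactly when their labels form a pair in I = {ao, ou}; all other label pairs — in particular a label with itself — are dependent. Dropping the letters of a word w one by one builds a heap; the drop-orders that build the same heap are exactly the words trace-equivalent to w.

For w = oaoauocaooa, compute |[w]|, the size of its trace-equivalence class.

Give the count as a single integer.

0(o) covers ∅
1(a) covers ∅
2(o) covers 0:o
3(a) covers 1:a
4(u) covers 3:a
5(o) covers 2:o
6(c) covers 4:u, 5:o
7(a) covers 6:c
8(o) covers 6:c
9(o) covers 8:o
10(a) covers 7:a
floor of heap: 0:o, 1:a
completions by unplaced set U, small U first (add the entries for U minus each lowest piece of U):
  |U|=1: {9}:1  {10}:1
  |U|=2: {7,10}:1  {8,9}:1  {9,10}:2
  |U|=3: {7,9,10}:3  {8,9,10}:3
  |U|=4: {7,8,9,10}:6
  |U|=5: {6,7,8,9,10}:6
  |U|=6: {4,6,7,8,9,10}:6  {5,6,7,8,9,10}:6
  |U|=7: {2,5,6,7,8,9,10}:6  {3,4,6,7,8,9,10}:6  {4,5,6,7,8,9,10}:12
  |U|=8: {0,2,5,6,7,8,9,10}:6  {1,3,4,6,7,8,9,10}:6  {2,4,5,6,7,8,9,10}:18  {3,4,5,6,7,8,9,10}:18
  |U|=9: {0,2,4,5,6,7,8,9,10}:24  {1,3,4,5,6,7,8,9,10}:24  {2,3,4,5,6,7,8,9,10}:36
  start at 0(o): 60
  start at 1(a): 60
sum over floor = 120

120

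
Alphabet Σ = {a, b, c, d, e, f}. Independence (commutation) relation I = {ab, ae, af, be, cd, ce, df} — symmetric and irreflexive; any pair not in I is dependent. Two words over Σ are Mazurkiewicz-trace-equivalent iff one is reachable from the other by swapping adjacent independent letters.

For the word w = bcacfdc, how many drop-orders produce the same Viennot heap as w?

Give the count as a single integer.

drop 0:b onto floor
drop 1:c onto {0:b}
drop 2:a onto {1:c}
drop 3:c onto {2:a}
drop 4:f onto {3:c}
drop 5:d onto {2:a}
drop 6:c onto {4:f}
ground layer = {0:b}
drop-orders for the pieces not yet dropped (sum over which currently-grounded one goes next):
  1 to go: {5} 1  {6} 1
  2 to go: {4,6} 1  {5,6} 2
  3 to go: {3,4,6} 1  {4,5,6} 3
  4 to go: {3,4,5,6} 4
  5 to go: {2,3,4,5,6} 4
  if 0:b drops first: 4 orders

4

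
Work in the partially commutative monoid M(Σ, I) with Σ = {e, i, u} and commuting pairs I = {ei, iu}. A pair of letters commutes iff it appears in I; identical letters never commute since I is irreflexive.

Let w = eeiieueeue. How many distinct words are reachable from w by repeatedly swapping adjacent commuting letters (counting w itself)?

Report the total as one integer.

45

0(e) covers ∅
1(e) covers 0:e
2(i) covers ∅
3(i) covers 2:i
4(e) covers 1:e
5(u) covers 4:e
6(e) covers 5:u
7(e) covers 6:e
8(u) covers 7:e
9(e) covers 8:u
floor of heap: 0:e, 2:i
completions by unplaced set U, small U first (add the entries for U minus each lowest piece of U):
  |U|=1: {3}:1  {9}:1
  |U|=2: {2,3}:1  {3,9}:2  {8,9}:1
  |U|=3: {2,3,9}:3  {3,8,9}:3  {7,8,9}:1
  |U|=4: {2,3,8,9}:6  {3,7,8,9}:4  {6,7,8,9}:1
  |U|=5: {2,3,7,8,9}:10  {3,6,7,8,9}:5  {5,6,7,8,9}:1
  |U|=6: {2,3,6,7,8,9}:15  {3,5,6,7,8,9}:6  {4,5,6,7,8,9}:1
  |U|=7: {1,4,5,6,7,8,9}:1  {2,3,5,6,7,8,9}:21  {3,4,5,6,7,8,9}:7
  |U|=8: {0,1,4,5,6,7,8,9}:1  {1,3,4,5,6,7,8,9}:8  {2,3,4,5,6,7,8,9}:28
  start at 0(e): 36
  start at 2(i): 9
sum over floor = 45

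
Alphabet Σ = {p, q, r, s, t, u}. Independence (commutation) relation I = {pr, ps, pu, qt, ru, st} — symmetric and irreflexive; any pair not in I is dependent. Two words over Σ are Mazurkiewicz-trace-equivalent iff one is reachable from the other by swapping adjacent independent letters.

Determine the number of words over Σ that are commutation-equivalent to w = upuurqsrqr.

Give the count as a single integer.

piece 0:u — minimal
piece 1:p — minimal
piece 2:u rests on {0:u}
piece 3:u rests on {2:u}
piece 4:r — minimal
piece 5:q rests on {1:p, 3:u, 4:r}
piece 6:s rests on {5:q}
piece 7:r rests on {6:s}
piece 8:q rests on {7:r}
piece 9:r rests on {8:q}
minimal pieces: {0:u, 1:p, 4:r}
ways to finish when only these pieces remain (= sum over removing one remaining piece with nothing left below it):
  1 left: {9}→1
  2 left: {8,9}→1
  3 left: {7,8,9}→1
  4 left: {6,7,8,9}→1
  5 left: {5,6,7,8,9}→1
  6 left: {1,5,6,7,8,9}→1  {3,5,6,7,8,9}→1  {4,5,6,7,8,9}→1
  7 left: {1,3,5,6,7,8,9}→2  {1,4,5,6,7,8,9}→2  {2,3,5,6,7,8,9}→1  {3,4,5,6,7,8,9}→2
  8 left: {0,2,3,5,6,7,8,9}→1  {1,2,3,5,6,7,8,9}→3  {1,3,4,5,6,7,8,9}→6  {2,3,4,5,6,7,8,9}→3
  placing 0:u first → 12 extensions
  placing 1:p first → 4 extensions
  placing 4:r first → 4 extensions
total linear extensions = 20

20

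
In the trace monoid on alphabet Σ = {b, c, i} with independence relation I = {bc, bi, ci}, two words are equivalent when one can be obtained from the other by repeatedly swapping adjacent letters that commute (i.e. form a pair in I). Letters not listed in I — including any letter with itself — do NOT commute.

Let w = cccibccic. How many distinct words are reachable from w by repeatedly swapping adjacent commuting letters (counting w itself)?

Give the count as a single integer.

drop 0:c onto floor
drop 1:c onto {0:c}
drop 2:c onto {1:c}
drop 3:i onto floor
drop 4:b onto floor
drop 5:c onto {2:c}
drop 6:c onto {5:c}
drop 7:i onto {3:i}
drop 8:c onto {6:c}
ground layer = {0:c, 3:i, 4:b}
drop-orders for the pieces not yet dropped (sum over which currently-grounded one goes next):
  1 to go: {4} 1  {7} 1  {8} 1
  2 to go: {3,7} 1  {4,7} 2  {4,8} 2  {6,8} 1  {7,8} 2
  3 to go: {3,4,7} 3  {3,7,8} 3  {4,6,8} 3  {4,7,8} 6  {5,6,8} 1  {6,7,8} 3
  4 to go: {2,5,6,8} 1  {3,4,7,8} 12  {3,6,7,8} 6  {4,5,6,8} 4  {4,6,7,8} 12  {5,6,7,8} 4
  5 to go: {1,2,5,6,8} 1  {2,4,5,6,8} 5  {2,5,6,7,8} 5  {3,4,6,7,8} 30  {3,5,6,7,8} 10  {4,5,6,7,8} 20
  6 to go: {0,1,2,5,6,8} 1  {1,2,4,5,6,8} 6  {1,2,5,6,7,8} 6  {2,3,5,6,7,8} 15  {2,4,5,6,7,8} 30  {3,4,5,6,7,8} 60
  7 to go: {0,1,2,4,5,6,8} 7  {0,1,2,5,6,7,8} 7  {1,2,3,5,6,7,8} 21  {1,2,4,5,6,7,8} 42  {2,3,4,5,6,7,8} 105
  if 0:c drops first: 168 orders
  if 3:i drops first: 56 orders
  if 4:b drops first: 28 orders
heap linearizations: 252

252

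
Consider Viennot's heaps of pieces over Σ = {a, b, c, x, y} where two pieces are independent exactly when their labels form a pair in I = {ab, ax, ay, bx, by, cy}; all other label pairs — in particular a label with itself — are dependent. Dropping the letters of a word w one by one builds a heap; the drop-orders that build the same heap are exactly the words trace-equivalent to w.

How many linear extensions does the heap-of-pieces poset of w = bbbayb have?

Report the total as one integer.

30

piece 0:b — minimal
piece 1:b rests on {0:b}
piece 2:b rests on {1:b}
piece 3:a — minimal
piece 4:y — minimal
piece 5:b rests on {2:b}
minimal pieces: {0:b, 3:a, 4:y}
ways to finish when only these pieces remain (= sum over removing one remaining piece with nothing left below it):
  1 left: {3}→1  {4}→1  {5}→1
  2 left: {2,5}→1  {3,4}→2  {3,5}→2  {4,5}→2
  3 left: {1,2,5}→1  {2,3,5}→3  {2,4,5}→3  {3,4,5}→6
  4 left: {0,1,2,5}→1  {1,2,3,5}→4  {1,2,4,5}→4  {2,3,4,5}→12
  placing 0:b first → 20 extensions
  placing 3:a first → 5 extensions
  placing 4:y first → 5 extensions
total linear extensions = 30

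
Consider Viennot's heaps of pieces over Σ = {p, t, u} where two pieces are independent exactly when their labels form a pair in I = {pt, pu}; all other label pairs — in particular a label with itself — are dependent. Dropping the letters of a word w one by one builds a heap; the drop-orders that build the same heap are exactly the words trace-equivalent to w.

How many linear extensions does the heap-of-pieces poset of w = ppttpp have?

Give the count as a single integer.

drop 0:p onto floor
drop 1:p onto {0:p}
drop 2:t onto floor
drop 3:t onto {2:t}
drop 4:p onto {1:p}
drop 5:p onto {4:p}
ground layer = {0:p, 2:t}
drop-orders for the pieces not yet dropped (sum over which currently-grounded one goes next):
  1 to go: {3} 1  {5} 1
  2 to go: {2,3} 1  {3,5} 2  {4,5} 1
  3 to go: {1,4,5} 1  {2,3,5} 3  {3,4,5} 3
  4 to go: {0,1,4,5} 1  {1,3,4,5} 4  {2,3,4,5} 6
  if 0:p drops first: 10 orders
  if 2:t drops first: 5 orders
heap linearizations: 15

15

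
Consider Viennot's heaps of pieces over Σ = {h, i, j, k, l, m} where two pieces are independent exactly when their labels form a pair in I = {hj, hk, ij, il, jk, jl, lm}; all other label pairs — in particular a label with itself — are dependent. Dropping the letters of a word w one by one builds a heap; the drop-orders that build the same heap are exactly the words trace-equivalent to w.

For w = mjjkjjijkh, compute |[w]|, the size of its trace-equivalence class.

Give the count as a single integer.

0(m) covers ∅
1(j) covers 0:m
2(j) covers 1:j
3(k) covers 0:m
4(j) covers 2:j
5(j) covers 4:j
6(i) covers 3:k
7(j) covers 5:j
8(k) covers 6:i
9(h) covers 6:i
floor of heap: 0:m
completions by unplaced set U, small U first (add the entries for U minus each lowest piece of U):
  |U|=1: {7}:1  {8}:1  {9}:1
  |U|=2: {5,7}:1  {7,8}:2  {7,9}:2  {8,9}:2
  |U|=3: {4,5,7}:1  {5,7,8}:3  {5,7,9}:3  {6,8,9}:2  {7,8,9}:6
  |U|=4: {2,4,5,7}:1  {3,6,8,9}:2  {4,5,7,8}:4  {4,5,7,9}:4  {5,7,8,9}:12  {6,7,8,9}:8
  |U|=5: {1,2,4,5,7}:1  {2,4,5,7,8}:5  {2,4,5,7,9}:5  {3,6,7,8,9}:10  {4,5,7,8,9}:20  {5,6,7,8,9}:20
  |U|=6: {1,2,4,5,7,8}:6  {1,2,4,5,7,9}:6  {2,4,5,7,8,9}:30  {3,5,6,7,8,9}:30  {4,5,6,7,8,9}:40
  |U|=7: {1,2,4,5,7,8,9}:42  {2,4,5,6,7,8,9}:70  {3,4,5,6,7,8,9}:70
  |U|=8: {1,2,4,5,6,7,8,9}:112  {2,3,4,5,6,7,8,9}:140
  start at 0(m): 252

252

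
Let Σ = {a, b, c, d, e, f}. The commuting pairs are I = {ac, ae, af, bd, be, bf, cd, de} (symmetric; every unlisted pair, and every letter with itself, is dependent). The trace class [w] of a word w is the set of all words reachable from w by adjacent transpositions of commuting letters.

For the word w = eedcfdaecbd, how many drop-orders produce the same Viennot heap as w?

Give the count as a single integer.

64

#0=e has no predecessor
#1=e depends on [0:e]
#2=d has no predecessor
#3=c depends on [1:e]
#4=f depends on [2:d, 3:c]
#5=d depends on [4:f]
#6=a depends on [5:d]
#7=e depends on [4:f]
#8=c depends on [7:e]
#9=b depends on [6:a, 8:c]
#10=d depends on [6:a]
sources: [0:e, 2:d]
N(rest) = Σ N(rest − s) over sources s of rest; N(one piece) = 1:
  size 1 → [9]=1  [10]=1
  size 2 → [8,9]=1  [9,10]=2
  size 3 → [6,9,10]=2  [7,8,9]=1  [8,9,10]=3
  size 4 → [5,6,9,10]=2  [6,8,9,10]=5  [7,8,9,10]=4
  size 5 → [5,6,8,9,10]=7  [6,7,8,9,10]=9
  size 6 → [5,6,7,8,9,10]=16
  size 7 → [4,5,6,7,8,9,10]=16
  size 8 → [2,4,5,6,7,8,9,10]=16  [3,4,5,6,7,8,9,10]=16
  size 9 → [1,3,4,5,6,7,8,9,10]=16  [2,3,4,5,6,7,8,9,10]=32
  first=0(e) contributes 48
  first=2(d) contributes 16
|[w]| = 64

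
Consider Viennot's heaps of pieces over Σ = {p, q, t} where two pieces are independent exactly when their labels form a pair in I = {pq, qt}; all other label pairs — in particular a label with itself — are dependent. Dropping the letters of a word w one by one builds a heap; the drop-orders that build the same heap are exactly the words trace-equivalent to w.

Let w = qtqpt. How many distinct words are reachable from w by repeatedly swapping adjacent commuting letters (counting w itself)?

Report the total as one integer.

0(q) covers ∅
1(t) covers ∅
2(q) covers 0:q
3(p) covers 1:t
4(t) covers 3:p
floor of heap: 0:q, 1:t
completions by unplaced set U, small U first (add the entries for U minus each lowest piece of U):
  |U|=1: {2}:1  {4}:1
  |U|=2: {0,2}:1  {2,4}:2  {3,4}:1
  |U|=3: {0,2,4}:3  {1,3,4}:1  {2,3,4}:3
  start at 0(q): 4
  start at 1(t): 6
sum over floor = 10

10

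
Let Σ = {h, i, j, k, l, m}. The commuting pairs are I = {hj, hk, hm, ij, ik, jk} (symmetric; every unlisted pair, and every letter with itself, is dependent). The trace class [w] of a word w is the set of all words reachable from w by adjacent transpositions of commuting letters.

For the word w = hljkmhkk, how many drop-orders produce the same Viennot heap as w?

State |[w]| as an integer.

12

#0=h has no predecessor
#1=l depends on [0:h]
#2=j depends on [1:l]
#3=k depends on [1:l]
#4=m depends on [2:j, 3:k]
#5=h depends on [1:l]
#6=k depends on [4:m]
#7=k depends on [6:k]
sources: [0:h]
N(rest) = Σ N(rest − s) over sources s of rest; N(one piece) = 1:
  size 1 → [5]=1  [7]=1
  size 2 → [5,7]=2  [6,7]=1
  size 3 → [4,6,7]=1  [5,6,7]=3
  size 4 → [2,4,6,7]=1  [3,4,6,7]=1  [4,5,6,7]=4
  size 5 → [2,3,4,6,7]=2  [2,4,5,6,7]=5  [3,4,5,6,7]=5
  size 6 → [2,3,4,5,6,7]=12
  first=0(h) contributes 12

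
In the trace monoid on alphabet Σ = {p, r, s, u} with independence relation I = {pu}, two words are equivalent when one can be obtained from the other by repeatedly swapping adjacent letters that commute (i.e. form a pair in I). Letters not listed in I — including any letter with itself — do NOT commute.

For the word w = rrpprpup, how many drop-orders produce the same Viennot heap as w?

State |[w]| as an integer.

drop 0:r onto floor
drop 1:r onto {0:r}
drop 2:p onto {1:r}
drop 3:p onto {2:p}
drop 4:r onto {3:p}
drop 5:p onto {4:r}
drop 6:u onto {4:r}
drop 7:p onto {5:p}
ground layer = {0:r}
drop-orders for the pieces not yet dropped (sum over which currently-grounded one goes next):
  1 to go: {6} 1  {7} 1
  2 to go: {5,7} 1  {6,7} 2
  3 to go: {5,6,7} 3
  4 to go: {4,5,6,7} 3
  5 to go: {3,4,5,6,7} 3
  6 to go: {2,3,4,5,6,7} 3
  if 0:r drops first: 3 orders

3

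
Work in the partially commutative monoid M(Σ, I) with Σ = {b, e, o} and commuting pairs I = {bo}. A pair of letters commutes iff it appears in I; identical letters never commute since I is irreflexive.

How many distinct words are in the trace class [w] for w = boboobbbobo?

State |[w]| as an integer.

0(b) covers ∅
1(o) covers ∅
2(b) covers 0:b
3(o) covers 1:o
4(o) covers 3:o
5(b) covers 2:b
6(b) covers 5:b
7(b) covers 6:b
8(o) covers 4:o
9(b) covers 7:b
10(o) covers 8:o
floor of heap: 0:b, 1:o
completions by unplaced set U, small U first (add the entries for U minus each lowest piece of U):
  |U|=1: {9}:1  {10}:1
  |U|=2: {7,9}:1  {8,10}:1  {9,10}:2
  |U|=3: {4,8,10}:1  {6,7,9}:1  {7,9,10}:3  {8,9,10}:3
  |U|=4: {3,4,8,10}:1  {4,8,9,10}:4  {5,6,7,9}:1  {6,7,9,10}:4  {7,8,9,10}:6
  |U|=5: {1,3,4,8,10}:1  {2,5,6,7,9}:1  {3,4,8,9,10}:5  {4,7,8,9,10}:10  {5,6,7,9,10}:5  {6,7,8,9,10}:10
  |U|=6: {0,2,5,6,7,9}:1  {1,3,4,8,9,10}:6  {2,5,6,7,9,10}:6  {3,4,7,8,9,10}:15  {4,6,7,8,9,10}:20  {5,6,7,8,9,10}:15
  |U|=7: {0,2,5,6,7,9,10}:7  {1,3,4,7,8,9,10}:21  {2,5,6,7,8,9,10}:21  {3,4,6,7,8,9,10}:35  {4,5,6,7,8,9,10}:35
  |U|=8: {0,2,5,6,7,8,9,10}:28  {1,3,4,6,7,8,9,10}:56  {2,4,5,6,7,8,9,10}:56  {3,4,5,6,7,8,9,10}:70
  |U|=9: {0,2,4,5,6,7,8,9,10}:84  {1,3,4,5,6,7,8,9,10}:126  {2,3,4,5,6,7,8,9,10}:126
  start at 0(b): 252
  start at 1(o): 210
sum over floor = 462

462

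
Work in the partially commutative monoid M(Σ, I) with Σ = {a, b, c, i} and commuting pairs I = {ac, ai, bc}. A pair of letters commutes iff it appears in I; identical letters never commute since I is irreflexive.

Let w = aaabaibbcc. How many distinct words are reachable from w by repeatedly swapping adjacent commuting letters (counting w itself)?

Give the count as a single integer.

#0=a has no predecessor
#1=a depends on [0:a]
#2=a depends on [1:a]
#3=b depends on [2:a]
#4=a depends on [3:b]
#5=i depends on [3:b]
#6=b depends on [4:a, 5:i]
#7=b depends on [6:b]
#8=c depends on [5:i]
#9=c depends on [8:c]
sources: [0:a]
N(rest) = Σ N(rest − s) over sources s of rest; N(one piece) = 1:
  size 1 → [7]=1  [9]=1
  size 2 → [6,7]=1  [7,9]=2  [8,9]=1
  size 3 → [4,6,7]=1  [6,7,9]=3  [7,8,9]=3
  size 4 → [4,6,7,9]=4  [6,7,8,9]=6
  size 5 → [4,6,7,8,9]=10  [5,6,7,8,9]=6
  size 6 → [4,5,6,7,8,9]=16
  size 7 → [3,4,5,6,7,8,9]=16
  size 8 → [2,3,4,5,6,7,8,9]=16
  first=0(a) contributes 16

16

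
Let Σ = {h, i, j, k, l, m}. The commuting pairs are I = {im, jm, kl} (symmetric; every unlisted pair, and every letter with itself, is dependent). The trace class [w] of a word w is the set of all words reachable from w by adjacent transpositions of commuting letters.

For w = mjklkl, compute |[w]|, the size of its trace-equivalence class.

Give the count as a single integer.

12

drop 0:m onto floor
drop 1:j onto floor
drop 2:k onto {0:m, 1:j}
drop 3:l onto {0:m, 1:j}
drop 4:k onto {2:k}
drop 5:l onto {3:l}
ground layer = {0:m, 1:j}
drop-orders for the pieces not yet dropped (sum over which currently-grounded one goes next):
  1 to go: {4} 1  {5} 1
  2 to go: {2,4} 1  {3,5} 1  {4,5} 2
  3 to go: {2,4,5} 3  {3,4,5} 3
  4 to go: {2,3,4,5} 6
  if 0:m drops first: 6 orders
  if 1:j drops first: 6 orders
heap linearizations: 12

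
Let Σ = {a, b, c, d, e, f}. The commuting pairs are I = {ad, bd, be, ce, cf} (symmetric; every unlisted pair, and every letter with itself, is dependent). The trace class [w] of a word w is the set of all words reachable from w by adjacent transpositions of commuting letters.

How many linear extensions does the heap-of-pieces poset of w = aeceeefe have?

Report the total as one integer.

0(a) covers ∅
1(e) covers 0:a
2(c) covers 0:a
3(e) covers 1:e
4(e) covers 3:e
5(e) covers 4:e
6(f) covers 5:e
7(e) covers 6:f
floor of heap: 0:a
completions by unplaced set U, small U first (add the entries for U minus each lowest piece of U):
  |U|=1: {2}:1  {7}:1
  |U|=2: {2,7}:2  {6,7}:1
  |U|=3: {2,6,7}:3  {5,6,7}:1
  |U|=4: {2,5,6,7}:4  {4,5,6,7}:1
  |U|=5: {2,4,5,6,7}:5  {3,4,5,6,7}:1
  |U|=6: {1,3,4,5,6,7}:1  {2,3,4,5,6,7}:6
  start at 0(a): 7

7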